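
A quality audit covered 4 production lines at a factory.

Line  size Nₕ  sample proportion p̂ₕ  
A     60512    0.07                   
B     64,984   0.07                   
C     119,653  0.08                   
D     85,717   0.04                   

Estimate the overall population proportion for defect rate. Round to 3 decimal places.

N = 60512 + 64984 + 119653 + 85717 = 330866.
Overall proportion = Σ (Nₕ/N)·p̂ₕ.
Σ Nₕp̂ₕ = 4235.84 + 4548.88 + 9572.24 + 3428.68 = 21785.64.
21785.64 / 330866 = 0.06584... → 0.066.

0.066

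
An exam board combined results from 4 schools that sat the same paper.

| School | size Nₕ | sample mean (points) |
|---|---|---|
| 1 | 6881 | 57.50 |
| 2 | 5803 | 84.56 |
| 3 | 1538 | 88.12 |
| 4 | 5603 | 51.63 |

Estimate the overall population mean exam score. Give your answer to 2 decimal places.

x̄_st = (Σ Nₕx̄ₕ) / (Σ Nₕ) = (6881·57.50 + 5803·84.56 + 1538·88.12 + 5603·51.63) / 19825
= 1311170.63 / 19825 = 66.1372... → 66.14.

66.14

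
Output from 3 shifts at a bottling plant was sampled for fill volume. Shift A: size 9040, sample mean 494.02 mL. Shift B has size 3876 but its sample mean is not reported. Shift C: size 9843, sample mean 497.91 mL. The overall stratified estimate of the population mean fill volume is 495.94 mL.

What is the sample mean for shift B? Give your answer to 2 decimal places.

495.42

N = 9040 + 3876 + 9843 = 22759.
Overall total = μ·N = 495.94·22759 = 11287098.46.
Subtract the known strata: 9040·494.02 + 9843·497.91 = 9366868.93.
Remaining total for shift B: 11287098.46 − 9366868.93 = 1920229.53.
Divide by its size: 1920229.53 / 3876 = 495.4153... → 495.42.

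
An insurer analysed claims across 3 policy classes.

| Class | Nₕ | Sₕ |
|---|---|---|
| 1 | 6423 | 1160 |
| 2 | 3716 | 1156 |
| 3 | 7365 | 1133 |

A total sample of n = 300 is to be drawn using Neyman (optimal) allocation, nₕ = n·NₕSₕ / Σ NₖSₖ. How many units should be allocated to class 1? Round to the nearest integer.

111

Σ NₕSₕ = 6423·1160 + 3716·1156 + 7365·1133 = 20090921.
Share for 1: 7450680/20090921 = 0.37085.
n_1 = 300 × 0.37085 = 111.254... → 111.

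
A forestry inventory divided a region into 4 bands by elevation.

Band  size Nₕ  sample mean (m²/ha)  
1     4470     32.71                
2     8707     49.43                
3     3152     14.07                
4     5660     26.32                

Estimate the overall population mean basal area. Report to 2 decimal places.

x̄_st = (Σ Nₕx̄ₕ) / (Σ Nₕ) = (4470·32.71 + 8707·49.43 + 3152·14.07 + 5660·26.32) / 21989
= 769920.55 / 21989 = 35.0139... → 35.01.

35.01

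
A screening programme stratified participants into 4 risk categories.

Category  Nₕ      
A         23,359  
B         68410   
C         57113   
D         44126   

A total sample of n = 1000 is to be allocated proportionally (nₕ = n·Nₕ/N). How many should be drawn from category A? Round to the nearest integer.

Share of category A = 23359/193008 = 0.12103.
Allocate 1000 × 0.12103 = 121.026... → 121.

121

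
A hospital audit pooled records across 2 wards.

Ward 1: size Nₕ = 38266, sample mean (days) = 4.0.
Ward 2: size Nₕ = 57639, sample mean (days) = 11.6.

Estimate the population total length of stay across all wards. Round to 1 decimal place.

821676.4

1: 38266·4.0 = 153064
2: 57639·11.6 = 668612.4
τ̂ = Σ Nₕx̄ₕ = 821676.4.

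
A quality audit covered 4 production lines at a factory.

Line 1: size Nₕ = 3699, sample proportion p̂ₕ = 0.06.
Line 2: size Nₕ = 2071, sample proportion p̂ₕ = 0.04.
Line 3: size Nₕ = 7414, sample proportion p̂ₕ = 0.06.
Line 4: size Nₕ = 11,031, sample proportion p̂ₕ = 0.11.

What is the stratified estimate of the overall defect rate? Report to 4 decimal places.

N = 3699 + 2071 + 7414 + 11031 = 24215.
Overall proportion = Σ (Nₕ/N)·p̂ₕ.
Σ Nₕp̂ₕ = 221.94 + 82.84 + 444.84 + 1213.41 = 1963.03.
1963.03 / 24215 = 0.081067... → 0.0811.

0.0811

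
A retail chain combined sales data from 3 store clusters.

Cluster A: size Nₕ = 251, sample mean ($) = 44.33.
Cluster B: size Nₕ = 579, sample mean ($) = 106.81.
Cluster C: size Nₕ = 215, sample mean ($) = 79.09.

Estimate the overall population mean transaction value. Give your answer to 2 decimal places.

86.10

N = 251 + 579 + 215 = 1045.
Weight each subgroup mean by Nₕ/N and sum.
Σ Nₕx̄ₕ = 251·44.33 + 579·106.81 + 215·79.09 = 11126.83 + 61842.99 + 17004.35 = 89974.17.
Divide by N: 89974.17 / 1045 = 86.0997... → 86.10.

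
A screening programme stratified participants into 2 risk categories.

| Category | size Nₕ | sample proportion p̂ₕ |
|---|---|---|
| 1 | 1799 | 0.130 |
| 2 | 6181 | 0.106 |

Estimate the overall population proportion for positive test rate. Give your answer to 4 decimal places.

0.1114

Wₕ = Nₕ/N with N = 7980: 0.2254, 0.7746.
p̂_st = 0.2254·0.130 + 0.7746·0.106 ≈ 0.111411... → 0.1114.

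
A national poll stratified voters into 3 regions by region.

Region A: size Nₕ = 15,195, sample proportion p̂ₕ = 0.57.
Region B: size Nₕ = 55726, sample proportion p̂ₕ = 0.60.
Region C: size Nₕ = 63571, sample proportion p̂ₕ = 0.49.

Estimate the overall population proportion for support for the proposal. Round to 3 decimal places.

N = 15195 + 55726 + 63571 = 134492.
Overall proportion = Σ (Nₕ/N)·p̂ₕ.
Σ Nₕp̂ₕ = 8661.15 + 33435.6 + 31149.79 = 73246.54.
73246.54 / 134492 = 0.54462... → 0.545.

0.545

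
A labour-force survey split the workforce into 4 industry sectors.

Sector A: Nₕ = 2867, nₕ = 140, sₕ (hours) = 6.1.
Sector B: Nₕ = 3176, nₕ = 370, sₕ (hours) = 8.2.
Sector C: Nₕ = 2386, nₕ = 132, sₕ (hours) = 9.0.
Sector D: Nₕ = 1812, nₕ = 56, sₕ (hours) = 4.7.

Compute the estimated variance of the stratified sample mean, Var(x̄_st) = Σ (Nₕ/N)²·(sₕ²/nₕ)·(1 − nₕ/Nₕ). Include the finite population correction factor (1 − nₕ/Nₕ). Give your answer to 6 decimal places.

N = 10241; Wₕ = Nₕ/N.
sector A: (2867/10241)²·6.1²/140·(1 − 140/2867) = 0.019813433
sector B: (3176/10241)²·8.2²/370·(1 − 370/3176) = 0.015442208
sector C: (2386/10241)²·9.0²/132·(1 − 132/2386) = 0.031466664
sector D: (1812/10241)²·4.7²/56·(1 − 56/1812) = 0.011967561
Sum = 0.078689867 → 0.078690.

0.078690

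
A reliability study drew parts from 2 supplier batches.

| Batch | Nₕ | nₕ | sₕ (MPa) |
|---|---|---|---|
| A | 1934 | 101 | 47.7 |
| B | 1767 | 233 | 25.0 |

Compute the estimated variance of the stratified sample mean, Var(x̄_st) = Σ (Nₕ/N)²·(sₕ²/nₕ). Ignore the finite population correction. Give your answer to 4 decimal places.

N = 3701. Term for each stratum: Wₕ²sₕ²/nₕ.
Var(x̄_st) = 6.1516293 + 0.6114473 = 6.7630765 → 6.7631.

6.7631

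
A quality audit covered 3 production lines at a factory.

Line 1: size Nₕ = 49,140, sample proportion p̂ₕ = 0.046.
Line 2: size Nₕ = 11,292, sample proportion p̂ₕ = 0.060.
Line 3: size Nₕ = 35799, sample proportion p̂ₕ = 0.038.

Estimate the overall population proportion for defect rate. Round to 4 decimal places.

0.0447

Wₕ = Nₕ/N with N = 96231: 0.5106, 0.1173, 0.3720.
p̂_st = 0.5106·0.046 + 0.1173·0.060 + 0.3720·0.038 ≈ 0.044667... → 0.0447.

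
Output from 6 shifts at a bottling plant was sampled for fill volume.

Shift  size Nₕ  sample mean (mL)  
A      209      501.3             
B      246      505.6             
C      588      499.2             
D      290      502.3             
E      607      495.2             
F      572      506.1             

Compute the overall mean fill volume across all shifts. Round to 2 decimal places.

N = 2512; weights Wₕ = Nₕ/N = (0.0832, 0.0979, 0.2341, 0.1154, 0.2416, 0.2277).
x̄_st = Σ Wₕ·x̄ₕ = 0.0832·501.3 + 0.0979·505.6 + 0.2341·499.2 + 0.1154·502.3 + 0.2416·495.2 + 0.2277·506.1 ≈ 500.9640...
→ 500.96.

500.96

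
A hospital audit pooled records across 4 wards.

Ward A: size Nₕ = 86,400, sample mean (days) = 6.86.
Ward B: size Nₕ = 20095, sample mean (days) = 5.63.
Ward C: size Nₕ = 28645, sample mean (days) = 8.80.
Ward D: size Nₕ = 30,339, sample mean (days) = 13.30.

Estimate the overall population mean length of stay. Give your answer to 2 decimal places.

N = 86400 + 20095 + 28645 + 30339 = 165479.
Weight each subgroup mean by Nₕ/N and sum.
Σ Nₕx̄ₕ = 86400·6.86 + 20095·5.63 + 28645·8.80 + 30339·13.30 = 592704 + 113134.85 + 252076 + 403508.7 = 1361423.55.
Divide by N: 1361423.55 / 165479 = 8.2272... → 8.23.

8.23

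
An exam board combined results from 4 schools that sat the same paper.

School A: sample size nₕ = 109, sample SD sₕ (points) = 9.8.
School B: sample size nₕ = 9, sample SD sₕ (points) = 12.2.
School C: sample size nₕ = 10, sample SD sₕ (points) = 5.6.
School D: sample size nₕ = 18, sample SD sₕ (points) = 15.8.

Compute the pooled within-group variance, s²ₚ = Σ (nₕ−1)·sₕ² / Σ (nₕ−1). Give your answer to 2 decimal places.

113.30

A: (109−1)·9.8² = 108·96.04 = 10372.32
B: (9−1)·12.2² = 8·148.84 = 1190.72
C: (10−1)·5.6² = 9·31.36 = 282.24
D: (18−1)·15.8² = 17·249.64 = 4243.88
Numerator = 16089.16; denominator = Σ(nₕ−1) = 142.
s²ₚ = 16089.16/142 = 113.3039... → 113.30.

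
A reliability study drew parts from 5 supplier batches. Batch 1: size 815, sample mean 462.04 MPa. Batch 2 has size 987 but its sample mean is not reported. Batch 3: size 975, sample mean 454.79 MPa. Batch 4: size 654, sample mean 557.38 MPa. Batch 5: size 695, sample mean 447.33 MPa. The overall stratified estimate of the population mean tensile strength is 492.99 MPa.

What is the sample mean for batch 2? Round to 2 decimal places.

545.77

N = 815 + 987 + 975 + 654 + 695 = 4126.
Overall total = μ·N = 492.99·4126 = 2034076.74.
Subtract the known strata: 815·462.04 + 975·454.79 + 654·557.38 + 695·447.33 = 1495403.72.
Remaining total for batch 2: 2034076.74 − 1495403.72 = 538673.02.
Divide by its size: 538673.02 / 987 = 545.7680... → 545.77.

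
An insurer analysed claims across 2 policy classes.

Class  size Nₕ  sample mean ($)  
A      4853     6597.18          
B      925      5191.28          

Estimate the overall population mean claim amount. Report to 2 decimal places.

6372.11

N = 5778; weights Wₕ = Nₕ/N = (0.8399, 0.1601).
x̄_st = Σ Wₕ·x̄ₕ = 0.8399·6597.18 + 0.1601·5191.28 ≈ 6372.1095...
→ 6372.11.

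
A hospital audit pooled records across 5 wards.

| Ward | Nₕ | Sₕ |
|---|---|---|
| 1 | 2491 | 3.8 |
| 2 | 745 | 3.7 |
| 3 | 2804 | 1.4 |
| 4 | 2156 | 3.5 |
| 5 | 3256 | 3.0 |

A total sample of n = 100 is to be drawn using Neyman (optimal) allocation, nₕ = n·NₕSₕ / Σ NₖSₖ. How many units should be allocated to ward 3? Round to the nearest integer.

Σ NₕSₕ = 2491·3.8 + 745·3.7 + 2804·1.4 + 2156·3.5 + 3256·3.0 = 33461.9.
Share for 3: 3925.6/33461.9 = 0.11732.
n_3 = 100 × 0.11732 = 11.732... → 12.

12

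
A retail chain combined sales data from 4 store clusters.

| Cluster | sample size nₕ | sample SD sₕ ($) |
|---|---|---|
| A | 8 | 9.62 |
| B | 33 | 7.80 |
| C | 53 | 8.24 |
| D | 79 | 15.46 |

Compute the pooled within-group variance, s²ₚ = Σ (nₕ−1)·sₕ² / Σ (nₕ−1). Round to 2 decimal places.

146.56

Degrees of freedom: 7 + 32 + 52 + 78 = 169.
Σ(nₕ−1)sₕ² = 7·92.5444 + 32·60.84 + 52·67.8976 + 78·239.0116 = 24768.2708.
s²ₚ = 24768.2708 / 169 = 146.5578... → 146.56.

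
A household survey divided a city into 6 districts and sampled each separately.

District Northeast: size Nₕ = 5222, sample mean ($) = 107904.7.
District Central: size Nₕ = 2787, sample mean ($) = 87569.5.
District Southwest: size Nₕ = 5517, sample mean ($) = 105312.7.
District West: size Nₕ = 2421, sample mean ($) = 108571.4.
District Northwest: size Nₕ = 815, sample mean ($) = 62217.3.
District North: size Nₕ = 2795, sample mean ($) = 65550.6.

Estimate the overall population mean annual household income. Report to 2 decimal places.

96401.14

x̄_st = (Σ Nₕx̄ₕ) / (Σ Nₕ) = (5222·107904.7 + 2787·87569.5 + 5517·105312.7 + 2421·108571.4 + 815·62217.3 + 2795·65550.6) / 19557
= 1885317091.7 / 19557 = 96401.1398... → 96401.14.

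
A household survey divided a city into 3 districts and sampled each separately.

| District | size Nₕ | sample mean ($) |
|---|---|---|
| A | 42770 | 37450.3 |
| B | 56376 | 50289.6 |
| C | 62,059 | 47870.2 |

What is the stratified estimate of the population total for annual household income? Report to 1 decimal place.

A: 42770·37450.3 = 1601749331
B: 56376·50289.6 = 2835126489.6
C: 62059·47870.2 = 2970776741.8
τ̂ = Σ Nₕx̄ₕ = 7407652562.4.

7407652562.4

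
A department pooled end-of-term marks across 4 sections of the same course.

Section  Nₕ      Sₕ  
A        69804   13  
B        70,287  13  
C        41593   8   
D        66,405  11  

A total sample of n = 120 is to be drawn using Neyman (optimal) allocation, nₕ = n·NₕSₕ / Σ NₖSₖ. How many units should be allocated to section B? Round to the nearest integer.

Σ NₕSₕ = 69804·13 + 70287·13 + 41593·8 + 66405·11 = 2884382.
Share for B: 913731/2884382 = 0.31679.
n_B = 120 × 0.31679 = 38.014... → 38.

38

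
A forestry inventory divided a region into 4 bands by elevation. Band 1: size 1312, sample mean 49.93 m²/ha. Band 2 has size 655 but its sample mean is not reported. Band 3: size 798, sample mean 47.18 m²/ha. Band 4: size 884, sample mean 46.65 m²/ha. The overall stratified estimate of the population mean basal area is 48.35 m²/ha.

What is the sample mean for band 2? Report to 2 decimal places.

48.90

Σ Nₕx̄ₕ = N·μ, so 655·x̄_2 = 3649·48.35 − (1312·49.93 + 798·47.18 + 884·46.65).
= 176429.15 − 144396.4 = 32032.75.
x̄_2 = 32032.75 / 655 = 48.9050... → 48.90.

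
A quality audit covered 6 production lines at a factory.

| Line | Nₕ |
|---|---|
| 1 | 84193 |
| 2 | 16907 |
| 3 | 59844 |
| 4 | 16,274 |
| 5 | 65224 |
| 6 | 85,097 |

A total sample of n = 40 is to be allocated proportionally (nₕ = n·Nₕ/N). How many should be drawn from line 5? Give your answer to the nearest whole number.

8

N = 84193 + 16907 + 59844 + 16274 + 65224 + 85097 = 327539.
n_5 = 40·65224/327539 = 7.965... → 8.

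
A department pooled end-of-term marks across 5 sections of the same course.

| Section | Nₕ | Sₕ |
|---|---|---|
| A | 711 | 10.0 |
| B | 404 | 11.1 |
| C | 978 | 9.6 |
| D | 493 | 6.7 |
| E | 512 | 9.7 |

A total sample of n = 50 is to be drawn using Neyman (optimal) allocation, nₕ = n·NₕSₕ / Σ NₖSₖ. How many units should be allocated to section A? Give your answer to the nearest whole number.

Σ NₕSₕ = 711·10.0 + 404·11.1 + 978·9.6 + 493·6.7 + 512·9.7 = 29252.7.
Share for A: 7110/29252.7 = 0.24305.
n_A = 50 × 0.24305 = 12.153... → 12.

12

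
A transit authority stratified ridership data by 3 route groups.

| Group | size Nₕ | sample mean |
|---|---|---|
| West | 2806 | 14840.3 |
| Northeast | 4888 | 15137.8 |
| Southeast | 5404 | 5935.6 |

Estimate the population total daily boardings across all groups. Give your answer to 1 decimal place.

147711430.6

West: 2806·14840.3 = 41641881.8
Northeast: 4888·15137.8 = 73993566.4
Southeast: 5404·5935.6 = 32075982.4
τ̂ = Σ Nₕx̄ₕ = 147711430.6.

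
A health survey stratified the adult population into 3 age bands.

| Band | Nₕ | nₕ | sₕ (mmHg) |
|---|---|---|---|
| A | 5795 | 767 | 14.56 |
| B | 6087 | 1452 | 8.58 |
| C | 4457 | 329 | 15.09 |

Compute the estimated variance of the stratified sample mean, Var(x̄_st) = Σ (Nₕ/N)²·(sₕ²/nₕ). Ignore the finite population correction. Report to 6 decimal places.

0.093306

N = 16339; Wₕ = Nₕ/N.
band A: (5795/16339)²·14.56²/767 = 0.034768289
band B: (6087/16339)²·8.58²/1452 = 0.007036612
band C: (4457/16339)²·15.09²/329 = 0.051501147
Sum = 0.093306049 → 0.093306.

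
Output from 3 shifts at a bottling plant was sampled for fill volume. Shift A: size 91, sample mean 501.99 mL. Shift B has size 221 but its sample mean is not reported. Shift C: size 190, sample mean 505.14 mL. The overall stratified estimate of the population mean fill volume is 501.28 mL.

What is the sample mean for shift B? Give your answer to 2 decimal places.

N = 91 + 221 + 190 = 502.
Overall total = μ·N = 501.28·502 = 251642.56.
Subtract the known strata: 91·501.99 + 190·505.14 = 141657.69.
Remaining total for shift B: 251642.56 − 141657.69 = 109984.87.
Divide by its size: 109984.87 / 221 = 497.6691... → 497.67.

497.67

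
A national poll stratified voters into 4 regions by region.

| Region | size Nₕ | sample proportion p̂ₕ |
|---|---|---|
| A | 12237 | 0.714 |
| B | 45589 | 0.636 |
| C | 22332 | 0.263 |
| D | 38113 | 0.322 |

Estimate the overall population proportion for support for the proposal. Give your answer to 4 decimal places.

N = 12237 + 45589 + 22332 + 38113 = 118271.
Overall proportion = Σ (Nₕ/N)·p̂ₕ.
Σ Nₕp̂ₕ = 8737.218 + 28994.604 + 5873.316 + 12272.386 = 55877.524.
55877.524 / 118271 = 0.472453... → 0.4725.

0.4725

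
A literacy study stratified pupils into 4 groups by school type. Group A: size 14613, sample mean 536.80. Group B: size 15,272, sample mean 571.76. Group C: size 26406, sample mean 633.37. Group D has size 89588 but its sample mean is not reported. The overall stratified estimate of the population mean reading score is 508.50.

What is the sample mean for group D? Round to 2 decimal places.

456.29

Σ Nₕx̄ₕ = N·μ, so 89588·x̄_D = 145879·508.50 − (14613·536.80 + 15272·571.76 + 26406·633.37).
= 74179471.5 − 33300945.34 = 40878526.16.
x̄_D = 40878526.16 / 89588 = 456.2947... → 456.29.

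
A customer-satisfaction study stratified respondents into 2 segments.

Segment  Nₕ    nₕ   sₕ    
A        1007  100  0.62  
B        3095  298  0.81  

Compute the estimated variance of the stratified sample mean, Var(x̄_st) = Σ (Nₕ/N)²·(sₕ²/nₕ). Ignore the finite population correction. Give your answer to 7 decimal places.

N = 4102; Wₕ = Nₕ/N.
segment A: (1007/4102)²·0.62²/100 = 0.0002316600
segment B: (3095/4102)²·0.81²/298 = 0.0012533829
Sum = 0.0014850429 → 0.0014850.

0.0014850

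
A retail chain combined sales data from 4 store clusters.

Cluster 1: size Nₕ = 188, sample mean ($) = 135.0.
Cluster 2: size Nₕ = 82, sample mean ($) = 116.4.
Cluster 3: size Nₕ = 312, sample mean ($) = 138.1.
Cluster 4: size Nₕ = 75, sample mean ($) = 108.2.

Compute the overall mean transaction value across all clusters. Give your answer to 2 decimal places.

131.09

N = 188 + 82 + 312 + 75 = 657.
Overall mean = Σ (Nₕ/N)·x̄ₕ — weight by population share, not a simple average.
Σ Nₕx̄ₕ = 188·135.0 + 82·116.4 + 312·138.1 + 75·108.2 = 25380 + 9544.8 + 43087.2 + 8115 = 86127.
Divide by N: 86127 / 657 = 131.0913... → 131.09.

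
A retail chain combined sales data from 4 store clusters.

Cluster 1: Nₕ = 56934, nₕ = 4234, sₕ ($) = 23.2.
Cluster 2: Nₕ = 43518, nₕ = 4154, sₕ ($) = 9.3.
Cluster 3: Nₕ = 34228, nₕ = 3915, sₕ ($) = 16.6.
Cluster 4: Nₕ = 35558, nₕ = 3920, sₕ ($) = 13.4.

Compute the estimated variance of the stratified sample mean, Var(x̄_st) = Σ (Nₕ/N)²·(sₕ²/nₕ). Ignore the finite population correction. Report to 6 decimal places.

N = 170238. Term for each stratum: Wₕ²sₕ²/nₕ.
Var(x̄_st) = 0.014218556 + 0.001360581 + 0.002845342 + 0.001998413 = 0.020422891 → 0.020423.

0.020423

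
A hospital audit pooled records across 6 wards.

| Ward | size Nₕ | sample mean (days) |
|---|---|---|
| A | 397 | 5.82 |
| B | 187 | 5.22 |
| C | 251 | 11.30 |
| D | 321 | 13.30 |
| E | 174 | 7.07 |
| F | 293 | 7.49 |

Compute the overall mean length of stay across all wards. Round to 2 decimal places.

8.51

N = 397 + 187 + 251 + 321 + 174 + 293 = 1623.
The stratified mean weights each stratum mean by its population share Nₕ/N.
Σ Nₕx̄ₕ = 397·5.82 + 187·5.22 + 251·11.30 + 321·13.30 + 174·7.07 + 293·7.49 = 2310.54 + 976.14 + 2836.3 + 4269.3 + 1230.18 + 2194.57 = 13817.03.
Divide by N: 13817.03 / 1623 = 8.5133... → 8.51.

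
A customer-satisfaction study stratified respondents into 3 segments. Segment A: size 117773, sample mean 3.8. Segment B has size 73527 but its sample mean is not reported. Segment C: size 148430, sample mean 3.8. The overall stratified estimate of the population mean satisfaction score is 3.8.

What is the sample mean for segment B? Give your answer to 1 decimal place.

3.8

N = 117773 + 73527 + 148430 = 339730.
Overall total = μ·N = 3.8·339730 = 1290974.
Subtract the known strata: 117773·3.8 + 148430·3.8 = 1011571.4.
Remaining total for segment B: 1290974 − 1011571.4 = 279402.6.
Divide by its size: 279402.6 / 73527 = 3.8 → 3.8.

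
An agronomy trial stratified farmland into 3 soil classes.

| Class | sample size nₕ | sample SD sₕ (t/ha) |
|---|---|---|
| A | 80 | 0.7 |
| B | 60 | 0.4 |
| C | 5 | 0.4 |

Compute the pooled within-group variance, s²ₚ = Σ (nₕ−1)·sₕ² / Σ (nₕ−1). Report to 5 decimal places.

0.34359

Degrees of freedom: 79 + 59 + 4 = 142.
Σ(nₕ−1)sₕ² = 79·0.49 + 59·0.16 + 4·0.16 = 48.79.
s²ₚ = 48.79 / 142 = 0.3435915... → 0.34359.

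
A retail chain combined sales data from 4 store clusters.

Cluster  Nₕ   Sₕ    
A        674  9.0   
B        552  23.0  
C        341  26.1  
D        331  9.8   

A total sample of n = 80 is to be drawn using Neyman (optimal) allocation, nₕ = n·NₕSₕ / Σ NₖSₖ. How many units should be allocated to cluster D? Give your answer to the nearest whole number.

8

Σ NₕSₕ = 674·9.0 + 552·23.0 + 341·26.1 + 331·9.8 = 30905.9.
Share for D: 3243.8/30905.9 = 0.10496.
n_D = 80 × 0.10496 = 8.397... → 8.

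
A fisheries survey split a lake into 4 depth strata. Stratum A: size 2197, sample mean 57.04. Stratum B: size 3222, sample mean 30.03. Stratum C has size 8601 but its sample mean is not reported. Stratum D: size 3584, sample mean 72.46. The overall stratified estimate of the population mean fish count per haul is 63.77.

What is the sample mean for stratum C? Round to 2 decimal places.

74.51

Σ Nₕx̄ₕ = N·μ, so 8601·x̄_C = 17604·63.77 − (2197·57.04 + 3222·30.03 + 3584·72.46).
= 1122607.08 − 481770.18 = 640836.9.
x̄_C = 640836.9 / 8601 = 74.5073... → 74.51.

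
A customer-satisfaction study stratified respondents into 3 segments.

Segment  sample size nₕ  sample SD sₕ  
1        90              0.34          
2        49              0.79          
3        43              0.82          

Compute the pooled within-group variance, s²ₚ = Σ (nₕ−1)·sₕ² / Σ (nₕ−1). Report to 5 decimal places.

0.38260

Degrees of freedom: 89 + 48 + 42 = 179.
Σ(nₕ−1)sₕ² = 89·0.1156 + 48·0.6241 + 42·0.6724 = 68.486.
s²ₚ = 68.486 / 179 = 0.3826034... → 0.38260.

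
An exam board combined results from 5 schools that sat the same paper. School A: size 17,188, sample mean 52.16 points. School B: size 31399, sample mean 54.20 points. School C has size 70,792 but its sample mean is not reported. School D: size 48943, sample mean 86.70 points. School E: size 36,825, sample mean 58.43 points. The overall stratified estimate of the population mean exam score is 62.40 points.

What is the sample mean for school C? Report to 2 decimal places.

53.79

N = 17188 + 31399 + 70792 + 48943 + 36825 = 205147.
Overall total = μ·N = 62.40·205147 = 12801172.8.
Subtract the known strata: 17188·52.16 + 31399·54.20 + 48943·86.70 + 36825·58.43 = 8993394.73.
Remaining total for school C: 12801172.8 − 8993394.73 = 3807778.07.
Divide by its size: 3807778.07 / 70792 = 53.7883... → 53.79.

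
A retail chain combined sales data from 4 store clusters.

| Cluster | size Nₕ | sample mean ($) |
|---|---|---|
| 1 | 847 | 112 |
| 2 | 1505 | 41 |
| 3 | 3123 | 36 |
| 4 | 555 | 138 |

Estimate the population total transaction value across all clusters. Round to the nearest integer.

345587

Population total = Σ Nₕ·x̄ₕ (each stratum's size times its mean).
847·112 + 1505·41 + 3123·36 + 555·138 = 94864 + 61705 + 112428 + 76590 = 345587.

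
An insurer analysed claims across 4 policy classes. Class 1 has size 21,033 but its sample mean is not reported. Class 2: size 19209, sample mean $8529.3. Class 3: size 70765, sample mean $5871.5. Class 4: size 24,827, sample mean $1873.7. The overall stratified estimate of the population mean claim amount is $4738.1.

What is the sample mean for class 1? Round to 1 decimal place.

N = 21033 + 19209 + 70765 + 24827 = 135834.
Overall total = μ·N = 4738.1·135834 = 643595075.4.
Subtract the known strata: 19209·8529.3 + 70765·5871.5 + 24827·1873.7 = 625854371.1.
Remaining total for class 1: 643595075.4 − 625854371.1 = 17740704.3.
Divide by its size: 17740704.3 / 21033 = 843.470... → 843.5.

843.5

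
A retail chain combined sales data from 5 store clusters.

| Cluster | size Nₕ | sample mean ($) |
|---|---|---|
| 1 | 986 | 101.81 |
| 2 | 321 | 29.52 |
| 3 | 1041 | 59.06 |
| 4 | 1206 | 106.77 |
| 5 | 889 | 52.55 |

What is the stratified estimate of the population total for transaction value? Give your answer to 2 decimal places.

1: 986·101.81 = 100384.66
2: 321·29.52 = 9475.92
3: 1041·59.06 = 61481.46
4: 1206·106.77 = 128764.62
5: 889·52.55 = 46716.95
τ̂ = Σ Nₕx̄ₕ = 346823.61.

346823.61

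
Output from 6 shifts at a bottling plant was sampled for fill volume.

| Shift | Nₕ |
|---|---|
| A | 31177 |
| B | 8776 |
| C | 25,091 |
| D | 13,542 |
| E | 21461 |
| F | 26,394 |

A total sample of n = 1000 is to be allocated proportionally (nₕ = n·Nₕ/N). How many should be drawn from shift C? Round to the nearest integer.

N = 31177 + 8776 + 25091 + 13542 + 21461 + 26394 = 126441.
n_C = 1000·25091/126441 = 198.440... → 198.

198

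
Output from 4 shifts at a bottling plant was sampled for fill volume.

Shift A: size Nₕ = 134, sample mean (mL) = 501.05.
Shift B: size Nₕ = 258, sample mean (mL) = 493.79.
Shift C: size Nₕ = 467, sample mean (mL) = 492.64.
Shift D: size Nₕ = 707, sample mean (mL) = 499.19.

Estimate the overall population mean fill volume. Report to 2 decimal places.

496.51

x̄_st = (Σ Nₕx̄ₕ) / (Σ Nₕ) = (134·501.05 + 258·493.79 + 467·492.64 + 707·499.19) / 1566
= 777528.73 / 1566 = 496.5062... → 496.51.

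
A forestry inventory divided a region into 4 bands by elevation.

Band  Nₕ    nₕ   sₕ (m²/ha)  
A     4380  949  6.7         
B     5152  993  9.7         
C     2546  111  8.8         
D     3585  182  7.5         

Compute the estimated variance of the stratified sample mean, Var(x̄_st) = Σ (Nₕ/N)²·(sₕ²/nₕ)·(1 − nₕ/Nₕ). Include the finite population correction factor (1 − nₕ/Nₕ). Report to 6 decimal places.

N = 15663; Wₕ = Nₕ/N.
band A: (4380/15663)²·6.7²/949·(1 − 949/4380) = 0.002897533
band B: (5152/15663)²·9.7²/993·(1 − 993/5152) = 0.008275783
band C: (2546/15663)²·8.8²/111·(1 − 111/2546) = 0.017629899
band D: (3585/15663)²·7.5²/182·(1 − 182/3585) = 0.015369239
Sum = 0.044172454 → 0.044172.

0.044172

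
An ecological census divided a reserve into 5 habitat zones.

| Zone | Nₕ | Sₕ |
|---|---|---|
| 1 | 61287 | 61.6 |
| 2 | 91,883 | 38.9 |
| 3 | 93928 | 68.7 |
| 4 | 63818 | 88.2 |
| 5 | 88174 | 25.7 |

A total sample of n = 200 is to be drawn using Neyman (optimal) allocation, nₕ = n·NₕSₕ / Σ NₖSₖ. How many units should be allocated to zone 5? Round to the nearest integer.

21

Σ NₕSₕ = 61287·61.6 + 91883·38.9 + 93928·68.7 + 63818·88.2 + 88174·25.7 = 21697200.9.
Share for 5: 2266071.8/21697200.9 = 0.10444.
n_5 = 200 × 0.10444 = 20.888... → 21.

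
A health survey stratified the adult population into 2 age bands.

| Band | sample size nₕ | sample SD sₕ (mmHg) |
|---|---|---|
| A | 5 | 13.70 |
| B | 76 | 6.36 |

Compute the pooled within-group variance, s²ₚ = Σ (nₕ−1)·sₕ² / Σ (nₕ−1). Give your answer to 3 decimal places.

47.905

Degrees of freedom: 4 + 75 = 79.
Σ(nₕ−1)sₕ² = 4·187.69 + 75·40.4496 = 3784.48.
s²ₚ = 3784.48 / 79 = 47.90481... → 47.905.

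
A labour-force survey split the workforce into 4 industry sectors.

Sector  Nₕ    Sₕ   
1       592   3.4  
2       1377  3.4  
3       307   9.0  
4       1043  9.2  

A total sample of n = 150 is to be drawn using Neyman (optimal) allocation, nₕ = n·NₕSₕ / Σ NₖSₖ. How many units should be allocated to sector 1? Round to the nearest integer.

16

1: NₕSₕ = 592·3.4 = 2012.8
2: NₕSₕ = 1377·3.4 = 4681.8
3: NₕSₕ = 307·9.0 = 2763
4: NₕSₕ = 1043·9.2 = 9595.6
Σ NₕSₕ = 19053.2.
n_1 = 150·2012.8/19053.2 = 15.846... → 16.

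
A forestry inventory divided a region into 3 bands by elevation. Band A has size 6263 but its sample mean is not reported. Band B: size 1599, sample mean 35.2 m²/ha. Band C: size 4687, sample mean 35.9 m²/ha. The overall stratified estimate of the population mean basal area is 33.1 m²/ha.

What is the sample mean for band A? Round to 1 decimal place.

30.5

N = 6263 + 1599 + 4687 = 12549.
Overall total = μ·N = 33.1·12549 = 415371.9.
Subtract the known strata: 1599·35.2 + 4687·35.9 = 224548.1.
Remaining total for band A: 415371.9 − 224548.1 = 190823.8.
Divide by its size: 190823.8 / 6263 = 30.468... → 30.5.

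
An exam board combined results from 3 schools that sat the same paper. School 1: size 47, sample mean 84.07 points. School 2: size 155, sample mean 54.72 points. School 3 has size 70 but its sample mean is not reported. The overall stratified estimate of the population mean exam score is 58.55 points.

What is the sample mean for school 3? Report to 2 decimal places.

49.90

Σ Nₕx̄ₕ = N·μ, so 70·x̄_3 = 272·58.55 − (47·84.07 + 155·54.72).
= 15925.6 − 12432.89 = 3492.71.
x̄_3 = 3492.71 / 70 = 49.8959... → 49.90.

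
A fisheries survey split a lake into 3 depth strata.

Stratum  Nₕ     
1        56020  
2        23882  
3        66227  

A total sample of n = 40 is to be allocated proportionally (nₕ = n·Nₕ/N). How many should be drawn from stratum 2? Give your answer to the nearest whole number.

Share of stratum 2 = 23882/146129 = 0.16343.
Allocate 40 × 0.16343 = 6.537... → 7.

7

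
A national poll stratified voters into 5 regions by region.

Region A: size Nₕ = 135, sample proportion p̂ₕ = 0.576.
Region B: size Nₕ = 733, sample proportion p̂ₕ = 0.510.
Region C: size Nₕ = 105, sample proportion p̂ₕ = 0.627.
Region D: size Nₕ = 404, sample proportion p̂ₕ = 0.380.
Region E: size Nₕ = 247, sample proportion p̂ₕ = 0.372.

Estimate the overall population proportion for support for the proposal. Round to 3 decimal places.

0.470

N = 135 + 733 + 105 + 404 + 247 = 1624.
Overall proportion = Σ (Nₕ/N)·p̂ₕ.
Σ Nₕp̂ₕ = 77.76 + 373.83 + 65.835 + 153.52 + 91.884 = 762.829.
762.829 / 1624 = 0.46972... → 0.470.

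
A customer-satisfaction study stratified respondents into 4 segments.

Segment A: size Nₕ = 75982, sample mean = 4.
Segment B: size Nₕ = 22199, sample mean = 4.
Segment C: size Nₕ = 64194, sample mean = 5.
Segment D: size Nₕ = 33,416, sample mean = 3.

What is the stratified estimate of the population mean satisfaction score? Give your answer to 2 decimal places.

x̄_st = (Σ Nₕx̄ₕ) / (Σ Nₕ) = (75982·4 + 22199·4 + 64194·5 + 33416·3) / 195791
= 813942 / 195791 = 4.1572... → 4.16.

4.16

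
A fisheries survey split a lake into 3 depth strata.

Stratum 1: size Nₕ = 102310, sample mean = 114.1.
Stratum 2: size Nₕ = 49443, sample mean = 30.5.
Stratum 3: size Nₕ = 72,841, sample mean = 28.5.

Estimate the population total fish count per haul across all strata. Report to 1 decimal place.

15257551.0

1: 102310·114.1 = 11673571
2: 49443·30.5 = 1508011.5
3: 72841·28.5 = 2075968.5
τ̂ = Σ Nₕx̄ₕ = 15257551.0.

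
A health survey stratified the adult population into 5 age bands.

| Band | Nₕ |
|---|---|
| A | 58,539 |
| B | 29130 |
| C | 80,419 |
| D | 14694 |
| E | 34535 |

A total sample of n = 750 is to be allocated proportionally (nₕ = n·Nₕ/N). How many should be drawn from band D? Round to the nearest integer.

N = 58539 + 29130 + 80419 + 14694 + 34535 = 217317.
n_D = 750·14694/217317 = 50.712... → 51.

51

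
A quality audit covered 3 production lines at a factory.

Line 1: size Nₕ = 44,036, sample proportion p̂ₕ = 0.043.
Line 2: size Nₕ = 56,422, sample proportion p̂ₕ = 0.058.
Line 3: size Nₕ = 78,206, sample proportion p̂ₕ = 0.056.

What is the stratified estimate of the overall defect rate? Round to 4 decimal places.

0.0534

Wₕ = Nₕ/N with N = 178664: 0.2465, 0.3158, 0.4377.
p̂_st = 0.2465·0.043 + 0.3158·0.058 + 0.4377·0.056 ≈ 0.053427... → 0.0534.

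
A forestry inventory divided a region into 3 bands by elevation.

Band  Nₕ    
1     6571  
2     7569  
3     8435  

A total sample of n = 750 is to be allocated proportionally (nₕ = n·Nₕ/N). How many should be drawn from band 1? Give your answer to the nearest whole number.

218

Share of band 1 = 6571/22575 = 0.29107.
Allocate 750 × 0.29107 = 218.306... → 218.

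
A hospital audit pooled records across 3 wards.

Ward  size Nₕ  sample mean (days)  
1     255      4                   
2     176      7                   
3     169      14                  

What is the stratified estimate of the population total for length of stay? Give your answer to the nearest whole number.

1: 255·4 = 1020
2: 176·7 = 1232
3: 169·14 = 2366
τ̂ = Σ Nₕx̄ₕ = 4618.

4618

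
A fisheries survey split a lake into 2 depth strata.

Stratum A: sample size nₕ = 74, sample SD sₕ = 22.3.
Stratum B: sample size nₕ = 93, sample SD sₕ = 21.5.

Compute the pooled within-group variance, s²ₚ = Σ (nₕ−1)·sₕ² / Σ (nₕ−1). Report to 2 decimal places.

A: (74−1)·22.3² = 73·497.29 = 36302.17
B: (93−1)·21.5² = 92·462.25 = 42527
Numerator = 78829.17; denominator = Σ(nₕ−1) = 165.
s²ₚ = 78829.17/165 = 477.7525... → 477.75.

477.75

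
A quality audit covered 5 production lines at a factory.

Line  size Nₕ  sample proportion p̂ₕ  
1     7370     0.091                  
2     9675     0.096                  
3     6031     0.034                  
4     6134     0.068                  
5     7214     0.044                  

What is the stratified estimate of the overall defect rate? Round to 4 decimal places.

Wₕ = Nₕ/N with N = 36424: 0.2023, 0.2656, 0.1656, 0.1684, 0.1981.
p̂_st = 0.2023·0.091 + 0.2656·0.096 + 0.1656·0.034 + 0.1684·0.068 + 0.1981·0.044 ≈ 0.069708... → 0.0697.

0.0697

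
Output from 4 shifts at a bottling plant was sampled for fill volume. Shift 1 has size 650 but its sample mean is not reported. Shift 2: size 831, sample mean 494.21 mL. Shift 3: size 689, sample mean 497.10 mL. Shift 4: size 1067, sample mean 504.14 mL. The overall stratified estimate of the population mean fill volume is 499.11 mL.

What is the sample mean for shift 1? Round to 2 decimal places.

N = 650 + 831 + 689 + 1067 = 3237.
Overall total = μ·N = 499.11·3237 = 1615619.07.
Subtract the known strata: 831·494.21 + 689·497.10 + 1067·504.14 = 1291107.79.
Remaining total for shift 1: 1615619.07 − 1291107.79 = 324511.28.
Divide by its size: 324511.28 / 650 = 499.2481... → 499.25.

499.25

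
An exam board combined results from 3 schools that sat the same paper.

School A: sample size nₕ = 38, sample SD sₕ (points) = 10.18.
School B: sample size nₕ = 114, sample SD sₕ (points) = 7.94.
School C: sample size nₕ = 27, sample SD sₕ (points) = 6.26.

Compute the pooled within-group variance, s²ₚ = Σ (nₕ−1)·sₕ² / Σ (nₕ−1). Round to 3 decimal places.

68.052

Degrees of freedom: 37 + 113 + 26 = 176.
Σ(nₕ−1)sₕ² = 37·103.6324 + 113·63.0436 + 26·39.1876 = 11977.2032.
s²ₚ = 11977.2032 / 176 = 68.05229... → 68.052.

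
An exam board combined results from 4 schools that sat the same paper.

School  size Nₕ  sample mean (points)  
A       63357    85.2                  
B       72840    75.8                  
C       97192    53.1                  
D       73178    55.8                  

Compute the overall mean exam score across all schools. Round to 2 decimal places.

N = 63357 + 72840 + 97192 + 73178 = 306567.
Overall mean = Σ (Nₕ/N)·x̄ₕ — weight by population share, not a simple average.
Σ Nₕx̄ₕ = 63357·85.2 + 72840·75.8 + 97192·53.1 + 73178·55.8 = 5398016.4 + 5521272 + 5160895.2 + 4083332.4 = 20163516.
Divide by N: 20163516 / 306567 = 65.7720... → 65.77.

65.77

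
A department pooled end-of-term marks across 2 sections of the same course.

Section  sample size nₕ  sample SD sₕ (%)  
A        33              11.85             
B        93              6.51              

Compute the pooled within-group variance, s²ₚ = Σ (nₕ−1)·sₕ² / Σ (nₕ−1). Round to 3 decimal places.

A: (33−1)·11.85² = 32·140.4225 = 4493.52
B: (93−1)·6.51² = 92·42.3801 = 3898.9692
Numerator = 8392.4892; denominator = Σ(nₕ−1) = 124.
s²ₚ = 8392.4892/124 = 67.68136... → 67.681.

67.681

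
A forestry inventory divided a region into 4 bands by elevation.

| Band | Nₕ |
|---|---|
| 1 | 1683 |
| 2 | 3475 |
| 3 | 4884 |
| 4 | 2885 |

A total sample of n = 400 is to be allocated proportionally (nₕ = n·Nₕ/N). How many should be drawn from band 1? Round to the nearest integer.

N = 1683 + 3475 + 4884 + 2885 = 12927.
n_1 = 400·1683/12927 = 52.077... → 52.

52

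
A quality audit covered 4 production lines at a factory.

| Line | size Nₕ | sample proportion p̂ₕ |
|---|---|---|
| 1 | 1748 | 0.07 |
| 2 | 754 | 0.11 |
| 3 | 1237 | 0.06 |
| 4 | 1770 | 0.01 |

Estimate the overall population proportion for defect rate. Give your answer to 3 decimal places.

Wₕ = Nₕ/N with N = 5509: 0.3173, 0.1369, 0.2245, 0.3213.
p̂_st = 0.3173·0.07 + 0.1369·0.11 + 0.2245·0.06 + 0.3213·0.01 ≈ 0.05395... → 0.054.

0.054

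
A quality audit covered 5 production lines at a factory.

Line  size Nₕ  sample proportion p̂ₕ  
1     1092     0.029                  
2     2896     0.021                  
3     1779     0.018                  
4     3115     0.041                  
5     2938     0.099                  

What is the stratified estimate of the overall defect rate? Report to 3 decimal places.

Wₕ = Nₕ/N with N = 11820: 0.0924, 0.2450, 0.1505, 0.2635, 0.2486.
p̂_st = 0.0924·0.029 + 0.2450·0.021 + 0.1505·0.018 + 0.2635·0.041 + 0.2486·0.099 ≈ 0.04595... → 0.046.

0.046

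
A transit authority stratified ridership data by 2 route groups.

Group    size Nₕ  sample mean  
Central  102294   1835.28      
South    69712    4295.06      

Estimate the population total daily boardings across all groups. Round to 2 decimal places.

487155355.04

Estimate total by summing Nₕ·x̄ₕ over strata.
102294·1835.28 + 69712·4295.06 = 187738132.32 + 299417222.72 = 487155355.04.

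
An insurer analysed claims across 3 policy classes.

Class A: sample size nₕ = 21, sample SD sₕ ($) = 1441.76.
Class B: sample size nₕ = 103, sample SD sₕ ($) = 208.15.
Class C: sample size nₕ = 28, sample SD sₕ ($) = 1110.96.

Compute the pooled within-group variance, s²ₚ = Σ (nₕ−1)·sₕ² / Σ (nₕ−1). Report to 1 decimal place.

532328.9

Degrees of freedom: 20 + 102 + 27 = 149.
Σ(nₕ−1)sₕ² = 20·2078671.8976 + 102·43326.4225 + 27·1234232.1216 = 79317000.3302.
s²ₚ = 79317000.3302 / 149 = 532328.861... → 532328.9.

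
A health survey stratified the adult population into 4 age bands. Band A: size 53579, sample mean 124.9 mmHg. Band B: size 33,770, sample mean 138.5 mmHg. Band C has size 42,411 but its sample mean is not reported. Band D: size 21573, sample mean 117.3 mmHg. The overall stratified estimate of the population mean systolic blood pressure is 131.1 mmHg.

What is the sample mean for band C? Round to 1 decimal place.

N = 53579 + 33770 + 42411 + 21573 = 151333.
Overall total = μ·N = 131.1·151333 = 19839756.3.
Subtract the known strata: 53579·124.9 + 33770·138.5 + 21573·117.3 = 13899675.
Remaining total for band C: 19839756.3 − 13899675 = 5940081.3.
Divide by its size: 5940081.3 / 42411 = 140.060... → 140.1.

140.1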